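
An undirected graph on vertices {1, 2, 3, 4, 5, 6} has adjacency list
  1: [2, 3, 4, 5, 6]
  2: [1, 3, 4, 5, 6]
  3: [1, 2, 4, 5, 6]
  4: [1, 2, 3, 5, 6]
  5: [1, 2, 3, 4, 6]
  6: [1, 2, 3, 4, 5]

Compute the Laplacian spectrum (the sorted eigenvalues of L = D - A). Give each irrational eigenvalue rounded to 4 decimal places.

[0, 6, 6, 6, 6, 6]

Each diagonal entry of L is the vertex degree and each off-diagonal entry is -1 where an edge is present, 0 otherwise; in the order [1, 2, 3, 4, 5, 6] the diagonal is [5, 5, 5, 5, 5, 5]. Diagonalising L (or applying a numerical eigensolver to the 6x6 matrix) gives the spectrum above. The single zero eigenvalue shows the graph is connected. By the matrix-tree theorem the graph has (1/6) * product of the nonzero eigenvalues = 1296 spanning trees. There is one zero in the spectrum, matching the 1 component.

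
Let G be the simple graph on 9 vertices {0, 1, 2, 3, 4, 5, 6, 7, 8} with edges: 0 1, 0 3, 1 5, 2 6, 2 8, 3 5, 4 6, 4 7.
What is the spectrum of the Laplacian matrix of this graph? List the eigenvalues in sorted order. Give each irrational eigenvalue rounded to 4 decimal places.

Reading degrees in the order [0, 1, 2, 3, 4, 5, 6, 7, 8] gives [2, 2, 2, 2, 2, 2, 2, 1, 1]; set D = diag(2, 2, 2, 2, 2, 2, 2, 1, 1) and form L = D - A. The multiplicity of 0 as a Laplacian eigenvalue equals the number of connected components. The 2 zero eigenvalues correspond to the 2 connected components. The eigenvalues sum to 16, which equals trace(L) = 2|E|.

[0, 0, 0.3820, 1.3820, 2, 2, 2.6180, 3.6180, 4]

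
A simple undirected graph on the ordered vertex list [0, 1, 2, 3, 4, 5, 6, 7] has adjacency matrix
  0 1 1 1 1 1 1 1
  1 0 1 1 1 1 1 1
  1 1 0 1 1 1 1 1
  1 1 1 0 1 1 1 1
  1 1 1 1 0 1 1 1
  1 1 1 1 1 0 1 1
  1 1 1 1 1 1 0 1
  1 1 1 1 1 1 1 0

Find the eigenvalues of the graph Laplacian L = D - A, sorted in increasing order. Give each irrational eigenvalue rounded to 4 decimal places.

Reading degrees in the order [0, 1, 2, 3, 4, 5, 6, 7] gives [7, 7, 7, 7, 7, 7, 7, 7]; set D = diag(7, 7, 7, 7, 7, 7, 7, 7) and form L = D - A. Diagonalising L (or applying a numerical eigensolver to the 8x8 matrix) gives the spectrum above. The single zero eigenvalue shows the graph is connected.

[0, 8, 8, 8, 8, 8, 8, 8]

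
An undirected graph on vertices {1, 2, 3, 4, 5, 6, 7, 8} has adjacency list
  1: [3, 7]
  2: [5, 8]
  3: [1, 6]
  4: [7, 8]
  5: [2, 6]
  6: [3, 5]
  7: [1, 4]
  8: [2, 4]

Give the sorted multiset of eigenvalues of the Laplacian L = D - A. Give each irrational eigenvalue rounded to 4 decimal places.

Reading degrees in the order [1, 2, 3, 4, 5, 6, 7, 8] gives [2, 2, 2, 2, 2, 2, 2, 2]; set D = diag(2, 2, 2, 2, 2, 2, 2, 2) and form L = D - A. Since every row of L sums to 0, the all-ones vector is in the kernel and 0 is an eigenvalue. The single zero eigenvalue shows the graph is connected. There is one zero in the spectrum, matching the 1 component.

[0, 0.5858, 0.5858, 2, 2, 3.4142, 3.4142, 4]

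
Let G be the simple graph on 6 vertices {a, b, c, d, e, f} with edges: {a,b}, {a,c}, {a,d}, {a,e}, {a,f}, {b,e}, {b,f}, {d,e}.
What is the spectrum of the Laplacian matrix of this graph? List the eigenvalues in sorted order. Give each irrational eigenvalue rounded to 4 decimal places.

[0, 1, 1.5858, 3, 4.4142, 6]

Each diagonal entry of L is the vertex degree and each off-diagonal entry is -1 where an edge is present, 0 otherwise; in the order [a, b, c, d, e, f] the diagonal is [5, 3, 1, 2, 3, 2]. Diagonalising L (or applying a numerical eigensolver to the 6x6 matrix) gives the spectrum above.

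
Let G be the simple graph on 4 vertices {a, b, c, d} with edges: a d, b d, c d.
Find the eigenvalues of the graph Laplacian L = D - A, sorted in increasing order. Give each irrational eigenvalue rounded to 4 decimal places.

[0, 1, 1, 4]

Each diagonal entry of L is the vertex degree and each off-diagonal entry is -1 where an edge is present, 0 otherwise; in the order [a, b, c, d] the diagonal is [1, 1, 1, 3]. The multiplicity of 0 as a Laplacian eigenvalue equals the number of connected components. The largest eigenvalue, 4, is at most the vertex count 4.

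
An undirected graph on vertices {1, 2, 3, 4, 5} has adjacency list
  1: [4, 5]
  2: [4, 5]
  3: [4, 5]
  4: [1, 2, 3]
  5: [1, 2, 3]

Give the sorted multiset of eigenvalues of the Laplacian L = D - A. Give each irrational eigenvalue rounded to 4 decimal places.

Each diagonal entry of L is the vertex degree and each off-diagonal entry is -1 where an edge is present, 0 otherwise; in the order [1, 2, 3, 4, 5] the diagonal is [2, 2, 2, 3, 3]. Diagonalising L (or applying a numerical eigensolver to the 5x5 matrix) gives the spectrum above. The single zero eigenvalue shows the graph is connected. The largest eigenvalue, 5, is at most the vertex count 5.

[0, 2, 2, 3, 5]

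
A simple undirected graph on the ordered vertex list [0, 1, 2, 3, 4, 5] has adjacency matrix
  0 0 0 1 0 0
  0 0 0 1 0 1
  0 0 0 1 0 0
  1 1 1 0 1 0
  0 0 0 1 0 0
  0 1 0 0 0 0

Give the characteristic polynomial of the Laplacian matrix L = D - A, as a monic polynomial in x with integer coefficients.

With the vertex order [0, 1, 2, 3, 4, 5], the degrees are [1, 2, 1, 4, 1, 1], giving D = diag(1, 2, 1, 4, 1, 1) and L = D - A. L has integer entries, so p(x) = det(xI - L) has integer coefficients. Expanding the determinant yields x^6 - 10x^5 + 33x^4 - 46x^3 + 28x^2 - 6x. The constant term is 0 because L is singular (the all-ones vector lies in its kernel).

x^6 - 10x^5 + 33x^4 - 46x^3 + 28x^2 - 6x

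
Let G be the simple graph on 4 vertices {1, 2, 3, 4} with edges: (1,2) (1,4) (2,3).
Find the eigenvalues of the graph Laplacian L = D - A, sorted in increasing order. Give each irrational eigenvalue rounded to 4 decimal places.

Each diagonal entry of L is the vertex degree and each off-diagonal entry is -1 where an edge is present, 0 otherwise; in the order [1, 2, 3, 4] the diagonal is [2, 2, 1, 1]. Diagonalising L (or applying a numerical eigensolver to the 4x4 matrix) gives the spectrum above. The largest eigenvalue, 3.4142, is at most the vertex count 4.

[0, 0.5858, 2, 3.4142]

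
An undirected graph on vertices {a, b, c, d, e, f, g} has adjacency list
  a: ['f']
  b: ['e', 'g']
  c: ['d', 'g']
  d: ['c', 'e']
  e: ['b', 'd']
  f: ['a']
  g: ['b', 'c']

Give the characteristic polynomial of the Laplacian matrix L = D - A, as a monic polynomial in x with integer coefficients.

Each diagonal entry of L is the vertex degree and each off-diagonal entry is -1 where an edge is present, 0 otherwise; in the order [a, b, c, d, e, f, g] the diagonal is [1, 2, 2, 2, 2, 1, 2]. Computing det(xI - L) by cofactor expansion (or equivalently via sum-over-permutations) gives x^7 - 12x^6 + 55x^5 - 120x^4 + 125x^3 - 50x^2. The constant term is 0 because L is singular (the all-ones vector lies in its kernel).

x^7 - 12x^6 + 55x^5 - 120x^4 + 125x^3 - 50x^2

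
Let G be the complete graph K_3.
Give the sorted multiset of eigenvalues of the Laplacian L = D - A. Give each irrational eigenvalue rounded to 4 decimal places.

[0, 3, 3]

The graph has 3 vertices and degree multiset [2, 2, 2]; D is the diagonal matrix of degrees and L = D - A. L is symmetric positive semidefinite, so every eigenvalue is real and nonnegative. There is one zero in the spectrum, matching the 1 component.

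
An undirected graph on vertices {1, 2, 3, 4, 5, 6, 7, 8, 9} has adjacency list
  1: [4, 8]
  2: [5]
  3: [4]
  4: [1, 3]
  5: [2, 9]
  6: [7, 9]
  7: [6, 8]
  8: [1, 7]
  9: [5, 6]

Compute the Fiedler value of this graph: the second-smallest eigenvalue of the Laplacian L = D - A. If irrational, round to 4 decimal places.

0.1206

Reading degrees in the order [1, 2, 3, 4, 5, 6, 7, 8, 9] gives [2, 1, 1, 2, 2, 2, 2, 2, 2]; set D = diag(2, 1, 1, 2, 2, 2, 2, 2, 2) and form L = D - A. The sorted Laplacian eigenvalues are [0, 0.1206, 0.4679, 1, 1.6527, 2.3473, 3, 3.5321, 3.8794]; the algebraic connectivity is the second entry, 0.1206.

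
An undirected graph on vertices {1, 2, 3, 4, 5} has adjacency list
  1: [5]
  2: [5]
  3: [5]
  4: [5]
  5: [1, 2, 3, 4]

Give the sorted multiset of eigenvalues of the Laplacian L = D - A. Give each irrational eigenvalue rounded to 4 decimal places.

[0, 1, 1, 1, 5]

Reading degrees in the order [1, 2, 3, 4, 5] gives [1, 1, 1, 1, 4]; set D = diag(1, 1, 1, 1, 4) and form L = D - A. Diagonalising L (or applying a numerical eigensolver to the 5x5 matrix) gives the spectrum above. There is one zero in the spectrum, matching the 1 component. The eigenvalues sum to 8, which equals trace(L) = 2|E|.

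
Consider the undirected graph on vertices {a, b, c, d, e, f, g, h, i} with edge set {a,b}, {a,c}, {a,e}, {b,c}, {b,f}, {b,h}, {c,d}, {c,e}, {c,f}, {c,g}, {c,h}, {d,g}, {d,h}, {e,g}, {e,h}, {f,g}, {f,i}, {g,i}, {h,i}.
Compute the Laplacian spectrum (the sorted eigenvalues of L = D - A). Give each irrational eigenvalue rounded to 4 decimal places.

[0, 2.0984, 2.6366, 3.5417, 4.1737, 4.3808, 6.0945, 6.9329, 8.1414]

Reading degrees in the order [a, b, c, d, e, f, g, h, i] gives [3, 4, 7, 3, 4, 4, 5, 5, 3]; set D = diag(3, 4, 7, 3, 4, 4, 5, 5, 3) and form L = D - A. Since every row of L sums to 0, the all-ones vector is in the kernel and 0 is an eigenvalue. The eigenvalues sum to 38, which equals trace(L) = 2|E|.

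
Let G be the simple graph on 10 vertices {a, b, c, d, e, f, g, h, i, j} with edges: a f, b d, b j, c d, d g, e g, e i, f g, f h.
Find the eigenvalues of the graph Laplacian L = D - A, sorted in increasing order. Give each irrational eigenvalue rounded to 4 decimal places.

[0, 0.2076, 0.3326, 0.6394, 1, 1.7049, 2.2883, 3.0761, 3.8552, 4.8958]

Each diagonal entry of L is the vertex degree and each off-diagonal entry is -1 where an edge is present, 0 otherwise; in the order [a, b, c, d, e, f, g, h, i, j] the diagonal is [1, 2, 1, 3, 2, 3, 3, 1, 1, 1]. Since every row of L sums to 0, the all-ones vector is in the kernel and 0 is an eigenvalue. The single zero eigenvalue shows the graph is connected. The eigenvalues sum to 18, which equals trace(L) = 2|E|.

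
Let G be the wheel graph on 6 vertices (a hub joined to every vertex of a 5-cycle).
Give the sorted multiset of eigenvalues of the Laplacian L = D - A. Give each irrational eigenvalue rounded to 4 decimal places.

The graph has 6 vertices and degree multiset [5, 3, 3, 3, 3, 3]; D is the diagonal matrix of degrees and L = D - A. The multiplicity of 0 as a Laplacian eigenvalue equals the number of connected components. The largest eigenvalue, 6, is at most the vertex count 6.

[0, 2.3820, 2.3820, 4.6180, 4.6180, 6]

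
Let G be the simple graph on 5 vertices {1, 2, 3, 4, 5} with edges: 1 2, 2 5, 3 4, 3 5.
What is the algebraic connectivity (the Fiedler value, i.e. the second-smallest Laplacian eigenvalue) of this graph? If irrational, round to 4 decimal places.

0.3820

Reading degrees in the order [1, 2, 3, 4, 5] gives [1, 2, 2, 1, 2]; set D = diag(1, 2, 2, 1, 2) and form L = D - A. Computing the eigenvalues of L and sorting gives [0, 0.3820, 1.3820, 2.6180, 3.6180]. The Fiedler value lambda_2 = 0.3820 is strictly positive, so the graph is connected. By the matrix-tree theorem the graph has (1/5) * product of the nonzero eigenvalues = 1 spanning tree.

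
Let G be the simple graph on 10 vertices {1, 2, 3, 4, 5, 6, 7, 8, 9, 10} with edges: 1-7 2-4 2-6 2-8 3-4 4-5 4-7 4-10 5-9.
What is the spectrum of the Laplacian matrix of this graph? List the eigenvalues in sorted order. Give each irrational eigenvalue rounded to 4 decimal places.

[0, 0.3030, 0.3820, 0.6596, 1, 1, 2.2704, 2.6180, 3.5379, 6.2291]

Reading degrees in the order [1, 2, 3, 4, 5, 6, 7, 8, 9, 10] gives [1, 3, 1, 5, 2, 1, 2, 1, 1, 1]; set D = diag(1, 3, 1, 5, 2, 1, 2, 1, 1, 1) and form L = D - A. The multiplicity of 0 as a Laplacian eigenvalue equals the number of connected components. By the matrix-tree theorem the graph has (1/10) * product of the nonzero eigenvalues = 1 spanning tree.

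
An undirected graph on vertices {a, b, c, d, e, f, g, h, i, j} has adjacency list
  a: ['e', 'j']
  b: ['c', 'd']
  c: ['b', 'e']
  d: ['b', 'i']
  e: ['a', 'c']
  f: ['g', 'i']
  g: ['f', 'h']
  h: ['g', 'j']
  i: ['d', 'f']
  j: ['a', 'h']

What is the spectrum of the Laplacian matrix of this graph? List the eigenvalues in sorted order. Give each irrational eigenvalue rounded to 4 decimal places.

[0, 0.3820, 0.3820, 1.3820, 1.3820, 2.6180, 2.6180, 3.6180, 3.6180, 4]

Reading degrees in the order [a, b, c, d, e, f, g, h, i, j] gives [2, 2, 2, 2, 2, 2, 2, 2, 2, 2]; set D = diag(2, 2, 2, 2, 2, 2, 2, 2, 2, 2) and form L = D - A. Diagonalising L (or applying a numerical eigensolver to the 10x10 matrix) gives the spectrum above. The single zero eigenvalue shows the graph is connected. By the matrix-tree theorem the graph has (1/10) * product of the nonzero eigenvalues = 10 spanning trees.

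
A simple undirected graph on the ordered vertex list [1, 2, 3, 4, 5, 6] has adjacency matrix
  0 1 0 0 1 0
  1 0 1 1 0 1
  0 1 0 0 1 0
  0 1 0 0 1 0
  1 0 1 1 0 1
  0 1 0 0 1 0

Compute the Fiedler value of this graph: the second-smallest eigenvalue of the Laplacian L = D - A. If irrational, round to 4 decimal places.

2

Each diagonal entry of L is the vertex degree and each off-diagonal entry is -1 where an edge is present, 0 otherwise; in the order [1, 2, 3, 4, 5, 6] the diagonal is [2, 4, 2, 2, 4, 2]. Computing the eigenvalues of L and sorting gives [0, 2, 2, 2, 4, 6]. The Fiedler value lambda_2 = 2 is strictly positive, so the graph is connected. There is one zero in the spectrum, matching the 1 component. The eigenvalues sum to 16, which equals trace(L) = 2|E|.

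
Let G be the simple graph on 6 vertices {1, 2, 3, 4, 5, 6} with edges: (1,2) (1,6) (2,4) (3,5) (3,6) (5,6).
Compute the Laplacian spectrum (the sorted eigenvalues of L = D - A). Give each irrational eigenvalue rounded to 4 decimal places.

[0, 0.3249, 1.4608, 3, 3, 4.2143]

With the vertex order [1, 2, 3, 4, 5, 6], the degrees are [2, 2, 2, 1, 2, 3], giving D = diag(2, 2, 2, 1, 2, 3) and L = D - A. L is symmetric positive semidefinite, so every eigenvalue is real and nonnegative. The single zero eigenvalue shows the graph is connected. There is one zero in the spectrum, matching the 1 component.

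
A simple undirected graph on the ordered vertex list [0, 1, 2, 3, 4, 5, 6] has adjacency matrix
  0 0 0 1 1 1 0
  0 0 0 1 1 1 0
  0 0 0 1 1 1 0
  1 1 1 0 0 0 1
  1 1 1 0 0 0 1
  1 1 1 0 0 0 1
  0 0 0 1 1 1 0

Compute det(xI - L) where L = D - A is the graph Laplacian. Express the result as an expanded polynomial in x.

Reading degrees in the order [0, 1, 2, 3, 4, 5, 6] gives [3, 3, 3, 4, 4, 4, 3]; set D = diag(3, 3, 3, 4, 4, 4, 3) and form L = D - A. The eigenvalues of L are [0, 3, 3, 3, 4, 4, 7]; the characteristic polynomial is the product of (x - lambda_i), which multiplies out to x^7 - 24x^6 + 234x^5 - 1192x^4 + 3357x^3 - 4968x^2 + 3024x. The coefficient of x^6 equals -trace(L) = -24, matching the sum of degrees. The eigenvalues sum to 24, which equals trace(L) = 2|E|. By the matrix-tree theorem the graph has (1/7) * product of the nonzero eigenvalues = 432 spanning trees.

x^7 - 24x^6 + 234x^5 - 1192x^4 + 3357x^3 - 4968x^2 + 3024x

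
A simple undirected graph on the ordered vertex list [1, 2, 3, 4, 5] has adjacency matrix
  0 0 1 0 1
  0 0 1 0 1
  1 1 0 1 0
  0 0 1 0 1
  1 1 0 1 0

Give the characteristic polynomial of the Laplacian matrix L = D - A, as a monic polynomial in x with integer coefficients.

With the vertex order [1, 2, 3, 4, 5], the degrees are [2, 2, 3, 2, 3], giving D = diag(2, 2, 3, 2, 3) and L = D - A. The eigenvalues of L are [0, 2, 2, 3, 5]; the characteristic polynomial is the product of (x - lambda_i), which multiplies out to x^5 - 12x^4 + 51x^3 - 92x^2 + 60x. The constant term is 0 because L is singular (the all-ones vector lies in its kernel). There is one zero in the spectrum, matching the 1 component.

x^5 - 12x^4 + 51x^3 - 92x^2 + 60x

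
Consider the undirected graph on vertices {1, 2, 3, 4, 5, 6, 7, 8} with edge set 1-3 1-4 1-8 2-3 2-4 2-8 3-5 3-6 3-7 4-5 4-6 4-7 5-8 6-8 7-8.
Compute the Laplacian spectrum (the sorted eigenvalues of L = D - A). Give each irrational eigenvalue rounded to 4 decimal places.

Each diagonal entry of L is the vertex degree and each off-diagonal entry is -1 where an edge is present, 0 otherwise; in the order [1, 2, 3, 4, 5, 6, 7, 8] the diagonal is [3, 3, 5, 5, 3, 3, 3, 5]. Since every row of L sums to 0, the all-ones vector is in the kernel and 0 is an eigenvalue. By the matrix-tree theorem the graph has (1/8) * product of the nonzero eigenvalues = 2025 spanning trees. The largest eigenvalue, 8, is at most the vertex count 8.

[0, 3, 3, 3, 3, 5, 5, 8]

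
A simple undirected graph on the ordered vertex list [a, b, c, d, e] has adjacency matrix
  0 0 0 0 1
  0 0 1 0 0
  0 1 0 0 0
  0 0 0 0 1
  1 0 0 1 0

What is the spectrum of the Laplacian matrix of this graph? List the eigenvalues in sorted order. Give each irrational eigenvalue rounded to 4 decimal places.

Reading degrees in the order [a, b, c, d, e] gives [1, 1, 1, 1, 2]; set D = diag(1, 1, 1, 1, 2) and form L = D - A. Diagonalising L (or applying a numerical eigensolver to the 5x5 matrix) gives the spectrum above. The 2 zero eigenvalues correspond to the 2 connected components. The largest eigenvalue, 3, is at most the vertex count 5.

[0, 0, 1, 2, 3]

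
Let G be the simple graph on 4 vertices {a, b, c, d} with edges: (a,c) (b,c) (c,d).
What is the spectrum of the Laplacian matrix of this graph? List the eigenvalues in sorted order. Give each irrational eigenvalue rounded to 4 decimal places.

[0, 1, 1, 4]

With the vertex order [a, b, c, d], the degrees are [1, 1, 3, 1], giving D = diag(1, 1, 3, 1) and L = D - A. L is symmetric positive semidefinite, so every eigenvalue is real and nonnegative. The single zero eigenvalue shows the graph is connected. The largest eigenvalue, 4, is at most the vertex count 4. By the matrix-tree theorem the graph has (1/4) * product of the nonzero eigenvalues = 1 spanning tree.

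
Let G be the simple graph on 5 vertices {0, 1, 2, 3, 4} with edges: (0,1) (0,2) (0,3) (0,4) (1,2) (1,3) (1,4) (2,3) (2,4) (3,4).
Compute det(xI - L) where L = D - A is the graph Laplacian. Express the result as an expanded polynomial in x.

Each diagonal entry of L is the vertex degree and each off-diagonal entry is -1 where an edge is present, 0 otherwise; in the order [0, 1, 2, 3, 4] the diagonal is [4, 4, 4, 4, 4]. L has integer entries, so p(x) = det(xI - L) has integer coefficients. Expanding the determinant yields x^5 - 20x^4 + 150x^3 - 500x^2 + 625x. Since p(0) = det(-L) = 0, x divides p(x). The largest eigenvalue, 5, is at most the vertex count 5.

x^5 - 20x^4 + 150x^3 - 500x^2 + 625x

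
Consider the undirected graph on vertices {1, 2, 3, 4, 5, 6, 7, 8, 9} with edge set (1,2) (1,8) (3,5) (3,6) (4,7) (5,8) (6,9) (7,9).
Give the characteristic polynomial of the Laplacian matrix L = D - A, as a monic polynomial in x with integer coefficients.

x^9 - 16x^8 + 105x^7 - 364x^6 + 715x^5 - 792x^4 + 462x^3 - 120x^2 + 9x

With the vertex order [1, 2, 3, 4, 5, 6, 7, 8, 9], the degrees are [2, 1, 2, 1, 2, 2, 2, 2, 2], giving D = diag(2, 1, 2, 1, 2, 2, 2, 2, 2) and L = D - A. Computing det(xI - L) by cofactor expansion (or equivalently via sum-over-permutations) gives x^9 - 16x^8 + 105x^7 - 364x^6 + 715x^5 - 792x^4 + 462x^3 - 120x^2 + 9x. The constant term is 0 because L is singular (the all-ones vector lies in its kernel). The largest eigenvalue, 3.8794, is at most the vertex count 9.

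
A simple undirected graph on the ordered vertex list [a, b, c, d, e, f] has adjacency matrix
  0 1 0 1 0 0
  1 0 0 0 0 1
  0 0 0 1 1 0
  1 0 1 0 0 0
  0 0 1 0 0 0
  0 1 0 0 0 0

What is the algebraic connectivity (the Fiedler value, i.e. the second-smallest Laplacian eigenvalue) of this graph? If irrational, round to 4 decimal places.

With the vertex order [a, b, c, d, e, f], the degrees are [2, 2, 2, 2, 1, 1], giving D = diag(2, 2, 2, 2, 1, 1) and L = D - A. The sorted Laplacian eigenvalues are [0, 0.2679, 1, 2, 3, 3.7321]; the algebraic connectivity is the second entry, 0.2679.

0.2679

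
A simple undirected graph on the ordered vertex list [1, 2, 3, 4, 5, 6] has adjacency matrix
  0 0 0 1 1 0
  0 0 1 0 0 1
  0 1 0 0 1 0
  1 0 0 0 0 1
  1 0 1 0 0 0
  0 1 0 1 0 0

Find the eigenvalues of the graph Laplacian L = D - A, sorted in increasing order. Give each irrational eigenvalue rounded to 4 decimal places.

[0, 1, 1, 3, 3, 4]

Reading degrees in the order [1, 2, 3, 4, 5, 6] gives [2, 2, 2, 2, 2, 2]; set D = diag(2, 2, 2, 2, 2, 2) and form L = D - A. The multiplicity of 0 as a Laplacian eigenvalue equals the number of connected components. The largest eigenvalue, 4, is at most the vertex count 6.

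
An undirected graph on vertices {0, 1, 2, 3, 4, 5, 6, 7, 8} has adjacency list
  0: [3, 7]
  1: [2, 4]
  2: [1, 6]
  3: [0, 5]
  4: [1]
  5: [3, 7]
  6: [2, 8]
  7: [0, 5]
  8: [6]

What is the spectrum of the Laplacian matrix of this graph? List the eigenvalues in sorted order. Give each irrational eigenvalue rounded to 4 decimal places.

[0, 0, 0.3820, 1.3820, 2, 2, 2.6180, 3.6180, 4]

Reading degrees in the order [0, 1, 2, 3, 4, 5, 6, 7, 8] gives [2, 2, 2, 2, 1, 2, 2, 2, 1]; set D = diag(2, 2, 2, 2, 1, 2, 2, 2, 1) and form L = D - A. L is symmetric positive semidefinite, so every eigenvalue is real and nonnegative. The 2 zero eigenvalues correspond to the 2 connected components. The eigenvalues sum to 16, which equals trace(L) = 2|E|. The largest eigenvalue, 4, is at most the vertex count 9.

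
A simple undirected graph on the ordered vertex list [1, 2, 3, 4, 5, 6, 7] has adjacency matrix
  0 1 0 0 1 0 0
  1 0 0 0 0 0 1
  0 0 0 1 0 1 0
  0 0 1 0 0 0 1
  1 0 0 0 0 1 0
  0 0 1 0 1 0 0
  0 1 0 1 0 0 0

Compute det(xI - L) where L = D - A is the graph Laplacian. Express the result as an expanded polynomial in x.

Reading degrees in the order [1, 2, 3, 4, 5, 6, 7] gives [2, 2, 2, 2, 2, 2, 2]; set D = diag(2, 2, 2, 2, 2, 2, 2) and form L = D - A. L has integer entries, so p(x) = det(xI - L) has integer coefficients. Expanding the determinant yields x^7 - 14x^6 + 77x^5 - 210x^4 + 294x^3 - 196x^2 + 49x. The coefficient of x^6 equals -trace(L) = -14, matching the sum of degrees. By the matrix-tree theorem the graph has (1/7) * product of the nonzero eigenvalues = 7 spanning trees.

x^7 - 14x^6 + 77x^5 - 210x^4 + 294x^3 - 196x^2 + 49x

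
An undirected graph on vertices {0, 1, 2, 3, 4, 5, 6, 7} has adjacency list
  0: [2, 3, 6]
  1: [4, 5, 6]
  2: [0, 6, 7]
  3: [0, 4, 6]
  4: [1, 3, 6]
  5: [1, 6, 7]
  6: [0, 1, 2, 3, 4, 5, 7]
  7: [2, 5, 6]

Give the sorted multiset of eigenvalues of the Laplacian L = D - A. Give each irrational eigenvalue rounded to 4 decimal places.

[0, 1.7530, 1.7530, 3.4450, 3.4450, 4.8019, 4.8019, 8]

Each diagonal entry of L is the vertex degree and each off-diagonal entry is -1 where an edge is present, 0 otherwise; in the order [0, 1, 2, 3, 4, 5, 6, 7] the diagonal is [3, 3, 3, 3, 3, 3, 7, 3]. The multiplicity of 0 as a Laplacian eigenvalue equals the number of connected components. The single zero eigenvalue shows the graph is connected. There is one zero in the spectrum, matching the 1 component. The largest eigenvalue, 8, is at most the vertex count 8.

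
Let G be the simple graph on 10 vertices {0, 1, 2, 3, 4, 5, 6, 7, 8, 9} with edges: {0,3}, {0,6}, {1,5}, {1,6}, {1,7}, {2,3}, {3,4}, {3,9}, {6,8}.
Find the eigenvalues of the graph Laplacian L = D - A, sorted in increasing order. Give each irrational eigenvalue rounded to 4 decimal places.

Reading degrees in the order [0, 1, 2, 3, 4, 5, 6, 7, 8, 9] gives [2, 3, 1, 4, 1, 1, 3, 1, 1, 1]; set D = diag(2, 3, 1, 4, 1, 1, 3, 1, 1, 1) and form L = D - A. The multiplicity of 0 as a Laplacian eigenvalue equals the number of connected components. The single zero eigenvalue shows the graph is connected. The largest eigenvalue, 5.1446, is at most the vertex count 10. By the matrix-tree theorem the graph has (1/10) * product of the nonzero eigenvalues = 1 spanning tree.

[0, 0.1600, 0.5669, 1, 1, 1, 1.5488, 3.0612, 4.5184, 5.1446]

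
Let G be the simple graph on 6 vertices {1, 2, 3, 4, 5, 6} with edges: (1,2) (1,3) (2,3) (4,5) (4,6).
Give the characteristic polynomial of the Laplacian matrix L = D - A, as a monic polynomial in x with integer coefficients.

x^6 - 10x^5 + 36x^4 - 54x^3 + 27x^2

Each diagonal entry of L is the vertex degree and each off-diagonal entry is -1 where an edge is present, 0 otherwise; in the order [1, 2, 3, 4, 5, 6] the diagonal is [2, 2, 2, 2, 1, 1]. The eigenvalues of L are [0, 0, 1, 3, 3, 3]; the characteristic polynomial is the product of (x - lambda_i), which multiplies out to x^6 - 10x^5 + 36x^4 - 54x^3 + 27x^2. Since p(0) = det(-L) = 0, x divides p(x).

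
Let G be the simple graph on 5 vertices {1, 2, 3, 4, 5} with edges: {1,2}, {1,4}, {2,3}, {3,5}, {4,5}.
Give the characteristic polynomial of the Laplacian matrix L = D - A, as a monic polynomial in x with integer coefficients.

Each diagonal entry of L is the vertex degree and each off-diagonal entry is -1 where an edge is present, 0 otherwise; in the order [1, 2, 3, 4, 5] the diagonal is [2, 2, 2, 2, 2]. L has integer entries, so p(x) = det(xI - L) has integer coefficients. Expanding the determinant yields x^5 - 10x^4 + 35x^3 - 50x^2 + 25x. The coefficient of x^4 equals -trace(L) = -10, matching the sum of degrees. There is one zero in the spectrum, matching the 1 component.

x^5 - 10x^4 + 35x^3 - 50x^2 + 25x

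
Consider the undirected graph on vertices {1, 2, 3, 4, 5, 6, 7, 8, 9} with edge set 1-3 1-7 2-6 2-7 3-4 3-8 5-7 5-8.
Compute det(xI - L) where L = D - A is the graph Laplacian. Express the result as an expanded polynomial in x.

With the vertex order [1, 2, 3, 4, 5, 6, 7, 8, 9], the degrees are [2, 2, 3, 1, 2, 1, 3, 2, 0], giving D = diag(2, 2, 3, 1, 2, 1, 3, 2, 0) and L = D - A. L has integer entries, so p(x) = det(xI - L) has integer coefficients. Expanding the determinant yields x^9 - 16x^8 + 102x^7 - 332x^6 + 588x^5 - 556x^4 + 252x^3 - 40x^2. The coefficient of x^8 equals -trace(L) = -16, matching the sum of degrees. There are 2 zeros in the spectrum, matching the 2 components.

x^9 - 16x^8 + 102x^7 - 332x^6 + 588x^5 - 556x^4 + 252x^3 - 40x^2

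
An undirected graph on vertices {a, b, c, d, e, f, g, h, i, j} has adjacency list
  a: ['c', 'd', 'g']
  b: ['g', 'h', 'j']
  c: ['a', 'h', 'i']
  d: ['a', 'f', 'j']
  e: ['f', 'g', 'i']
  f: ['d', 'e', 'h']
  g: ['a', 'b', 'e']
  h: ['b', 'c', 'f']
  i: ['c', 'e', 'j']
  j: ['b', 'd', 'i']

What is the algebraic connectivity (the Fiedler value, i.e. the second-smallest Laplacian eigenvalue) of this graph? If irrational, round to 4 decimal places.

With the vertex order [a, b, c, d, e, f, g, h, i, j], the degrees are [3, 3, 3, 3, 3, 3, 3, 3, 3, 3], giving D = diag(3, 3, 3, 3, 3, 3, 3, 3, 3, 3) and L = D - A. The sorted Laplacian eigenvalues are [0, 2, 2, 2, 2, 2, 5, 5, 5, 5]; the algebraic connectivity is the second entry, 2.

2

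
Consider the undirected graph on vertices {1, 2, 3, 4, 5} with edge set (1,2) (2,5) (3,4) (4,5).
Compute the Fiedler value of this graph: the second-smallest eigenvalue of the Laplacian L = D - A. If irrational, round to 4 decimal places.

0.3820

Reading degrees in the order [1, 2, 3, 4, 5] gives [1, 2, 1, 2, 2]; set D = diag(1, 2, 1, 2, 2) and form L = D - A. The sorted Laplacian eigenvalues are [0, 0.3820, 1.3820, 2.6180, 3.6180]; the algebraic connectivity is the second entry, 0.3820.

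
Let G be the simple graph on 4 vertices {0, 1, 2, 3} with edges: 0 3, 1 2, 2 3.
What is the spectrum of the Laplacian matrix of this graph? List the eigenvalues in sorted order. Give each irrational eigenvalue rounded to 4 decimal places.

Each diagonal entry of L is the vertex degree and each off-diagonal entry is -1 where an edge is present, 0 otherwise; in the order [0, 1, 2, 3] the diagonal is [1, 1, 2, 2]. The multiplicity of 0 as a Laplacian eigenvalue equals the number of connected components. There is one zero in the spectrum, matching the 1 component. The eigenvalues sum to 6, which equals trace(L) = 2|E|.

[0, 0.5858, 2, 3.4142]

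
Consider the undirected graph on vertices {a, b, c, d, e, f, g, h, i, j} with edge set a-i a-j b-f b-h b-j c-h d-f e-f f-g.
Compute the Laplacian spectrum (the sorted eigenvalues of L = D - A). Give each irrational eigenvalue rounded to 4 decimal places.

[0, 0.2022, 0.3155, 1, 1, 1.1966, 2.1319, 3.0460, 3.8027, 5.3051]

Reading degrees in the order [a, b, c, d, e, f, g, h, i, j] gives [2, 3, 1, 1, 1, 4, 1, 2, 1, 2]; set D = diag(2, 3, 1, 1, 1, 4, 1, 2, 1, 2) and form L = D - A. Since every row of L sums to 0, the all-ones vector is in the kernel and 0 is an eigenvalue. The single zero eigenvalue shows the graph is connected. By the matrix-tree theorem the graph has (1/10) * product of the nonzero eigenvalues = 1 spanning tree. The largest eigenvalue, 5.3051, is at most the vertex count 10.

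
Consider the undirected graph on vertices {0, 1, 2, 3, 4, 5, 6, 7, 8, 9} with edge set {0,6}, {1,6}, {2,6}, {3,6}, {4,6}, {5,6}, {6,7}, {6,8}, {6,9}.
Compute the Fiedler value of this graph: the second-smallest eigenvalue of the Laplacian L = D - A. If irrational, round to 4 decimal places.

With the vertex order [0, 1, 2, 3, 4, 5, 6, 7, 8, 9], the degrees are [1, 1, 1, 1, 1, 1, 9, 1, 1, 1], giving D = diag(1, 1, 1, 1, 1, 1, 9, 1, 1, 1) and L = D - A. The smallest Laplacian eigenvalue is always 0. The next one, lambda_2 = 1, measures how hard the graph is to disconnect: larger values mean better connectivity.

1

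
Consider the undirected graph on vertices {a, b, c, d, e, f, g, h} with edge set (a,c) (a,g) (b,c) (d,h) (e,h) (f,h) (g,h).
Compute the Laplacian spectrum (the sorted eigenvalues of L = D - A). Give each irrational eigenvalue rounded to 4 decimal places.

Each diagonal entry of L is the vertex degree and each off-diagonal entry is -1 where an edge is present, 0 otherwise; in the order [a, b, c, d, e, f, g, h] the diagonal is [2, 1, 2, 1, 1, 1, 2, 4]. The multiplicity of 0 as a Laplacian eigenvalue equals the number of connected components. The single zero eigenvalue shows the graph is connected. There is one zero in the spectrum, matching the 1 component.

[0, 0.2023, 1, 1, 1, 2.2472, 3.4527, 5.0979]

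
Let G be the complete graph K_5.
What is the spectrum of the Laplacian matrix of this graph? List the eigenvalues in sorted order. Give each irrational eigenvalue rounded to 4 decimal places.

[0, 5, 5, 5, 5]

The graph has 5 vertices and degree multiset [4, 4, 4, 4, 4]; D is the diagonal matrix of degrees and L = D - A. L is symmetric positive semidefinite, so every eigenvalue is real and nonnegative. The single zero eigenvalue shows the graph is connected. There is one zero in the spectrum, matching the 1 component. The eigenvalues sum to 20, which equals trace(L) = 2|E|.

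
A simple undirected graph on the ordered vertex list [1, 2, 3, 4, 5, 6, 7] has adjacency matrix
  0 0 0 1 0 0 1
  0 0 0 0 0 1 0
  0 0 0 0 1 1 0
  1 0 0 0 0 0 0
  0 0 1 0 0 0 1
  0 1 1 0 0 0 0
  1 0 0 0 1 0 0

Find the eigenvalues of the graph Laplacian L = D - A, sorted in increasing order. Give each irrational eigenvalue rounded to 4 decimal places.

Each diagonal entry of L is the vertex degree and each off-diagonal entry is -1 where an edge is present, 0 otherwise; in the order [1, 2, 3, 4, 5, 6, 7] the diagonal is [2, 1, 2, 1, 2, 2, 2]. Diagonalising L (or applying a numerical eigensolver to the 7x7 matrix) gives the spectrum above. By the matrix-tree theorem the graph has (1/7) * product of the nonzero eigenvalues = 1 spanning tree. There is one zero in the spectrum, matching the 1 component.

[0, 0.1981, 0.7530, 1.5550, 2.4450, 3.2470, 3.8019]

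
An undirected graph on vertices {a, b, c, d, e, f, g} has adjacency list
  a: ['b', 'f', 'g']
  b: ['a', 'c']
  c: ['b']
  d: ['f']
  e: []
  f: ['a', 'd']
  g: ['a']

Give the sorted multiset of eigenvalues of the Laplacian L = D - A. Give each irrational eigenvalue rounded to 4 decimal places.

With the vertex order [a, b, c, d, e, f, g], the degrees are [3, 2, 1, 1, 0, 2, 1], giving D = diag(3, 2, 1, 1, 0, 2, 1) and L = D - A. Diagonalising L (or applying a numerical eigensolver to the 7x7 matrix) gives the spectrum above. The 2 zero eigenvalues correspond to the 2 connected components. There are 2 zeros in the spectrum, matching the 2 components. The largest eigenvalue, 4.3028, is at most the vertex count 7.

[0, 0, 0.3820, 0.6972, 2, 2.6180, 4.3028]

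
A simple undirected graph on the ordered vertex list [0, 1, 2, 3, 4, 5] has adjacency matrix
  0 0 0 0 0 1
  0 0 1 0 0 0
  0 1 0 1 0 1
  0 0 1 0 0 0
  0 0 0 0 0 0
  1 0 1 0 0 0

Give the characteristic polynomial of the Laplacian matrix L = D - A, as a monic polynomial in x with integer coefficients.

Reading degrees in the order [0, 1, 2, 3, 4, 5] gives [1, 1, 3, 1, 0, 2]; set D = diag(1, 1, 3, 1, 0, 2) and form L = D - A. Computing det(xI - L) by cofactor expansion (or equivalently via sum-over-permutations) gives x^6 - 8x^5 + 20x^4 - 18x^3 + 5x^2. The constant term is 0 because L is singular (the all-ones vector lies in its kernel). The eigenvalues sum to 8, which equals trace(L) = 2|E|.

x^6 - 8x^5 + 20x^4 - 18x^3 + 5x^2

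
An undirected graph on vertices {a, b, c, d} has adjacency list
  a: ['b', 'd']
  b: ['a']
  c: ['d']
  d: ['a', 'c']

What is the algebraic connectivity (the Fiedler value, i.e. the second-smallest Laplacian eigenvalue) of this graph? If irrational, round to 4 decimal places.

Each diagonal entry of L is the vertex degree and each off-diagonal entry is -1 where an edge is present, 0 otherwise; in the order [a, b, c, d] the diagonal is [2, 1, 1, 2]. Computing the eigenvalues of L and sorting gives [0, 0.5858, 2, 3.4142]. The Fiedler value lambda_2 = 0.5858 is strictly positive, so the graph is connected. The eigenvalues sum to 6, which equals trace(L) = 2|E|.

0.5858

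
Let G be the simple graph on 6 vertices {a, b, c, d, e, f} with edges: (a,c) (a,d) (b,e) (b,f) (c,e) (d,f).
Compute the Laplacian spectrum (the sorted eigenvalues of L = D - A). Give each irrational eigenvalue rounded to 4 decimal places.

Each diagonal entry of L is the vertex degree and each off-diagonal entry is -1 where an edge is present, 0 otherwise; in the order [a, b, c, d, e, f] the diagonal is [2, 2, 2, 2, 2, 2]. Since every row of L sums to 0, the all-ones vector is in the kernel and 0 is an eigenvalue.

[0, 1, 1, 3, 3, 4]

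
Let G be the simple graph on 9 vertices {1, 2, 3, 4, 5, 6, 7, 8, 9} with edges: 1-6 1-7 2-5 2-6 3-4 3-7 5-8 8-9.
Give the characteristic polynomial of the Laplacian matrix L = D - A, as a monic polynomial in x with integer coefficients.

Each diagonal entry of L is the vertex degree and each off-diagonal entry is -1 where an edge is present, 0 otherwise; in the order [1, 2, 3, 4, 5, 6, 7, 8, 9] the diagonal is [2, 2, 2, 1, 2, 2, 2, 2, 1]. L has integer entries, so p(x) = det(xI - L) has integer coefficients. Expanding the determinant yields x^9 - 16x^8 + 105x^7 - 364x^6 + 715x^5 - 792x^4 + 462x^3 - 120x^2 + 9x. Since p(0) = det(-L) = 0, x divides p(x).

x^9 - 16x^8 + 105x^7 - 364x^6 + 715x^5 - 792x^4 + 462x^3 - 120x^2 + 9x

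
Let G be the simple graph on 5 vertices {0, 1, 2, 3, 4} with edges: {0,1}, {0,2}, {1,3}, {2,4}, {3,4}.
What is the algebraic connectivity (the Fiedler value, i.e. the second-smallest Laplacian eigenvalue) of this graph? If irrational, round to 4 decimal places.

1.3820

Reading degrees in the order [0, 1, 2, 3, 4] gives [2, 2, 2, 2, 2]; set D = diag(2, 2, 2, 2, 2) and form L = D - A. Computing the eigenvalues of L and sorting gives [0, 1.3820, 1.3820, 3.6180, 3.6180]. The Fiedler value lambda_2 = 1.3820 is strictly positive, so the graph is connected. The largest eigenvalue, 3.6180, is at most the vertex count 5.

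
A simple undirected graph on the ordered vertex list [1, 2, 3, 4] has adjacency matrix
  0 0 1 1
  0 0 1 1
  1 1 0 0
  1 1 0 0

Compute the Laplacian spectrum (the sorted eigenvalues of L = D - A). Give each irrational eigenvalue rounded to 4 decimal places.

With the vertex order [1, 2, 3, 4], the degrees are [2, 2, 2, 2], giving D = diag(2, 2, 2, 2) and L = D - A. Since every row of L sums to 0, the all-ones vector is in the kernel and 0 is an eigenvalue. By the matrix-tree theorem the graph has (1/4) * product of the nonzero eigenvalues = 4 spanning trees. There is one zero in the spectrum, matching the 1 component.

[0, 2, 2, 4]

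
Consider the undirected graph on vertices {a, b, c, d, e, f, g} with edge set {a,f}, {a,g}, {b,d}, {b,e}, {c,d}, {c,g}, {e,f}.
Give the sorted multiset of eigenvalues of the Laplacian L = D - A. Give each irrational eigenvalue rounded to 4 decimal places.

Each diagonal entry of L is the vertex degree and each off-diagonal entry is -1 where an edge is present, 0 otherwise; in the order [a, b, c, d, e, f, g] the diagonal is [2, 2, 2, 2, 2, 2, 2]. The multiplicity of 0 as a Laplacian eigenvalue equals the number of connected components. The single zero eigenvalue shows the graph is connected. By the matrix-tree theorem the graph has (1/7) * product of the nonzero eigenvalues = 7 spanning trees.

[0, 0.7530, 0.7530, 2.4450, 2.4450, 3.8019, 3.8019]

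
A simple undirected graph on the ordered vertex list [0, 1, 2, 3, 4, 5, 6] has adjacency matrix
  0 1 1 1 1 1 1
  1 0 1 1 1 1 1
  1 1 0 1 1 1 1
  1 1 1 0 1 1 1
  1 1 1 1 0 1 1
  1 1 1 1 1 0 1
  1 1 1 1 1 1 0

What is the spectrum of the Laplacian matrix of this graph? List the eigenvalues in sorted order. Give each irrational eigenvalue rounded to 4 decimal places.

Each diagonal entry of L is the vertex degree and each off-diagonal entry is -1 where an edge is present, 0 otherwise; in the order [0, 1, 2, 3, 4, 5, 6] the diagonal is [6, 6, 6, 6, 6, 6, 6]. The multiplicity of 0 as a Laplacian eigenvalue equals the number of connected components. There is one zero in the spectrum, matching the 1 component. The largest eigenvalue, 7, is at most the vertex count 7.

[0, 7, 7, 7, 7, 7, 7]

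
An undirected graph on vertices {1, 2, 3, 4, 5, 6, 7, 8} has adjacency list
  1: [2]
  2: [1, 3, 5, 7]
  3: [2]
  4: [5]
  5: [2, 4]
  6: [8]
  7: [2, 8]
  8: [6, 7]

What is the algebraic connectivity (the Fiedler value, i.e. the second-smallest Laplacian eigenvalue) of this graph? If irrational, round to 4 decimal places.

Reading degrees in the order [1, 2, 3, 4, 5, 6, 7, 8] gives [1, 4, 1, 1, 2, 1, 2, 2]; set D = diag(1, 4, 1, 1, 2, 1, 2, 2) and form L = D - A. The sorted Laplacian eigenvalues are [0, 0.2538, 0.5472, 1, 1.4689, 2.4066, 3.1504, 5.1732]; the algebraic connectivity is the second entry, 0.2538. By the matrix-tree theorem the graph has (1/8) * product of the nonzero eigenvalues = 1 spanning tree. There is one zero in the spectrum, matching the 1 component.

0.2538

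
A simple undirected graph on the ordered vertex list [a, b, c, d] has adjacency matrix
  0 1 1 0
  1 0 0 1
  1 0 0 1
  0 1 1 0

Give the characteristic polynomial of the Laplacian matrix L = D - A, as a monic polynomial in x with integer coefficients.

x^4 - 8x^3 + 20x^2 - 16x

With the vertex order [a, b, c, d], the degrees are [2, 2, 2, 2], giving D = diag(2, 2, 2, 2) and L = D - A. The eigenvalues of L are [0, 2, 2, 4]; the characteristic polynomial is the product of (x - lambda_i), which multiplies out to x^4 - 8x^3 + 20x^2 - 16x. The coefficient of x^3 equals -trace(L) = -8, matching the sum of degrees.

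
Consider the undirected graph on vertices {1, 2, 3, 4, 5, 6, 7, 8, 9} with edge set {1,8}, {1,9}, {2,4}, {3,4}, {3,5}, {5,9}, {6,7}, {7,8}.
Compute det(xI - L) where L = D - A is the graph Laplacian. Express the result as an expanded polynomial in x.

x^9 - 16x^8 + 105x^7 - 364x^6 + 715x^5 - 792x^4 + 462x^3 - 120x^2 + 9x

With the vertex order [1, 2, 3, 4, 5, 6, 7, 8, 9], the degrees are [2, 1, 2, 2, 2, 1, 2, 2, 2], giving D = diag(2, 1, 2, 2, 2, 1, 2, 2, 2) and L = D - A. L has integer entries, so p(x) = det(xI - L) has integer coefficients. Expanding the determinant yields x^9 - 16x^8 + 105x^7 - 364x^6 + 715x^5 - 792x^4 + 462x^3 - 120x^2 + 9x. Since p(0) = det(-L) = 0, x divides p(x). The eigenvalues sum to 16, which equals trace(L) = 2|E|.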